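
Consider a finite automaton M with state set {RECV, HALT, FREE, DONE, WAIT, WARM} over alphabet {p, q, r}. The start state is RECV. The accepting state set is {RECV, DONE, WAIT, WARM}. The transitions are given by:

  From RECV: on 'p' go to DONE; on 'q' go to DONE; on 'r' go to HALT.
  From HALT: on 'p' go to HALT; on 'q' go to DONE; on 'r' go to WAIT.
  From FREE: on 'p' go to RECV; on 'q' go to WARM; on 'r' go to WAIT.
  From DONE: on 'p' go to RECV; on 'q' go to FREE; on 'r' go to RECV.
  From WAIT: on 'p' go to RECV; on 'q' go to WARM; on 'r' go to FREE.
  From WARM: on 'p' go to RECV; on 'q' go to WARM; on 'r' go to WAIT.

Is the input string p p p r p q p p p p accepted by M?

Yes

Trace: RECV -p-> DONE -p-> RECV -p-> DONE -r-> RECV -p-> DONE -q-> FREE -p-> RECV -p-> DONE -p-> RECV -p-> DONE
End state DONE is accepting.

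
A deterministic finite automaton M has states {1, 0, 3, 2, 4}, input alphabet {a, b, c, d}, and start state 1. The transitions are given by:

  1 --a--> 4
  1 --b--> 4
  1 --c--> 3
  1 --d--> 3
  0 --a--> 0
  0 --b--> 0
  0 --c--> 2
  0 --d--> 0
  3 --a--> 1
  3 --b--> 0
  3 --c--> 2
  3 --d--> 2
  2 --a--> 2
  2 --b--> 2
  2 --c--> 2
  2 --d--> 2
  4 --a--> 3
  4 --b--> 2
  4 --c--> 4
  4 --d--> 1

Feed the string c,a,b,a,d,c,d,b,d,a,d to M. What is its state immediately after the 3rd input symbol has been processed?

Trace: 1 -c-> 3 -a-> 1 -b-> 4
After 3 symbols: 4.

4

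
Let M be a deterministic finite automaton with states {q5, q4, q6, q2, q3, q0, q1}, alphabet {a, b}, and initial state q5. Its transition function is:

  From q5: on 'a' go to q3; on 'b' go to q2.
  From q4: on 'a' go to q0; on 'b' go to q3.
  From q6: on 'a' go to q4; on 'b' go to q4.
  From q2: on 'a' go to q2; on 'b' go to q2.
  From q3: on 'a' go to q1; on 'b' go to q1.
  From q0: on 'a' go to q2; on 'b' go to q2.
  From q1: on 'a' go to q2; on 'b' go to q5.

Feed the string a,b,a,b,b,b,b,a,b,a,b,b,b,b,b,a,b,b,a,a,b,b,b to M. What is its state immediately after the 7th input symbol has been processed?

Trace: q5 -a-> q3 -b-> q1 -a-> q2 -b-> q2 -b-> q2 -b-> q2 -b-> q2
After 7 symbols: q2.

q2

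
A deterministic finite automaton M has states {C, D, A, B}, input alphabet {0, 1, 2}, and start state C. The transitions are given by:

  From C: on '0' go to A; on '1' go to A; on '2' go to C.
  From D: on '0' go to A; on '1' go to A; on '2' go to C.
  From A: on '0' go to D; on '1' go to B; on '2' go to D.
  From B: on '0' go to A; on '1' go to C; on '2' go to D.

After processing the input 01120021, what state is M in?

start at C
read '0': C → A
read '1': A → B
read '1': B → C
read '2': C → C
read '0': C → A
read '0': A → D
read '2': D → C
read '1': C → A

A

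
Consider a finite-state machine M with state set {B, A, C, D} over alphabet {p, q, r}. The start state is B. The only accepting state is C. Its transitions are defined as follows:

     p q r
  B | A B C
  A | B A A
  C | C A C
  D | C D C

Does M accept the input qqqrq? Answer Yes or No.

No

B → B → B → B → C → A
End state A is not accepting.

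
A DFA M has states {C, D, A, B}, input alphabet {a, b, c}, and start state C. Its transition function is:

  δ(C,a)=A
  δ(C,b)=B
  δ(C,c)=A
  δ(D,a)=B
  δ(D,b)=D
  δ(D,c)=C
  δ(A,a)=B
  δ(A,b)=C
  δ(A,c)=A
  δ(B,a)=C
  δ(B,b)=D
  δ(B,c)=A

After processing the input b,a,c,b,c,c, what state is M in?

A

start at C
read 'b': C → B
read 'a': B → C
read 'c': C → A
read 'b': A → C
read 'c': C → A
read 'c': A → A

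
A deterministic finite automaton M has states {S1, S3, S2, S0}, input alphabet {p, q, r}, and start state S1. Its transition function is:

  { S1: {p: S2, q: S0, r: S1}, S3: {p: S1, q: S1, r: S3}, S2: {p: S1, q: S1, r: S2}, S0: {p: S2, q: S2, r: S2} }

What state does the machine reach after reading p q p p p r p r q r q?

S1

S1 → S2 → S1 → S2 → S1 → S2 → S2 → S1 → S1 → S0 → S2 → S1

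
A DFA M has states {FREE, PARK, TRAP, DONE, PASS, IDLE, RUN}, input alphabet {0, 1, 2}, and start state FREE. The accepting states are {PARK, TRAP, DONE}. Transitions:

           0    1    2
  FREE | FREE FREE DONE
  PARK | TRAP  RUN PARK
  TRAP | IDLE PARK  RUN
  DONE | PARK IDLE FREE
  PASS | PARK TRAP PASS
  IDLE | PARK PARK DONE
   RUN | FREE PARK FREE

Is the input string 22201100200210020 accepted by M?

FREE → DONE → FREE → DONE → PARK → RUN → PARK → TRAP → IDLE → DONE → PARK → TRAP → RUN → PARK → TRAP → IDLE → DONE → PARK
End state PARK is accepting.

Yes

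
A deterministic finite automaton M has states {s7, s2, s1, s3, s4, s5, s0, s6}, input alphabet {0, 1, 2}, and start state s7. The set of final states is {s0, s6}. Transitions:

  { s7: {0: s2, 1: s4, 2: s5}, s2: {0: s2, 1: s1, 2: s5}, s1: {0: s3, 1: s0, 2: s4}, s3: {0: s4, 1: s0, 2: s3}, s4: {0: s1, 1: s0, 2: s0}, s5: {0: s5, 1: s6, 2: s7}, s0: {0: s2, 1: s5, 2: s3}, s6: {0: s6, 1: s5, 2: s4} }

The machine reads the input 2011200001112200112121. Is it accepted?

No

start at s7
read '2': s7 → s5
read '0': s5 → s5
read '1': s5 → s6
read '1': s6 → s5
read '2': s5 → s7
read '0': s7 → s2
read '0': s2 → s2
read '0': s2 → s2
read '0': s2 → s2
read '1': s2 → s1
read '1': s1 → s0
read '1': s0 → s5
read '2': s5 → s7
read '2': s7 → s5
read '0': s5 → s5
read '0': s5 → s5
read '1': s5 → s6
read '1': s6 → s5
read '2': s5 → s7
read '1': s7 → s4
read '2': s4 → s0
read '1': s0 → s5
End state s5 is not accepting.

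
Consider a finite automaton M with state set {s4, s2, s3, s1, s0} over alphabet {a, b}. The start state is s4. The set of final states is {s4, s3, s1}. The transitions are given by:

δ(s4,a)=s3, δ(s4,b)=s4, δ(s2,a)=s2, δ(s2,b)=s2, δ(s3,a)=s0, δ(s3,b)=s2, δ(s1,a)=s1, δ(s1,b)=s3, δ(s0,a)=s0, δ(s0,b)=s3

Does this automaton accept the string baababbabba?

s4 → s4 → s3 → s0 → s3 → s0 → s3 → s2 → s2 → s2 → s2 → s2
End state s2 is not accepting.

No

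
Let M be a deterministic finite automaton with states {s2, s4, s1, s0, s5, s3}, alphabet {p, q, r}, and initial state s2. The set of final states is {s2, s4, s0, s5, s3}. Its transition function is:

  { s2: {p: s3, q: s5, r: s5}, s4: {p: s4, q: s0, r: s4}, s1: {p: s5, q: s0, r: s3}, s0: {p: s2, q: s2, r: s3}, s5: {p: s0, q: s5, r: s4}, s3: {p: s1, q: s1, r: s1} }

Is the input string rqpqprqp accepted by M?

Trace: s2 -r-> s5 -q-> s5 -p-> s0 -q-> s2 -p-> s3 -r-> s1 -q-> s0 -p-> s2
End state s2 is accepting.

Yes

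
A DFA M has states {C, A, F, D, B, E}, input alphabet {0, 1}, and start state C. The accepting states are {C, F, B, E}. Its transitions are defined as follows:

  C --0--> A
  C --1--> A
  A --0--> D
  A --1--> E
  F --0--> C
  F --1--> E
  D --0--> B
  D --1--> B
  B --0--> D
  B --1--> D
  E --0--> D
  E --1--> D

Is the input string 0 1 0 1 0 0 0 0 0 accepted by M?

C → A → E → D → B → D → B → D → B → D
End state D is not accepting.

No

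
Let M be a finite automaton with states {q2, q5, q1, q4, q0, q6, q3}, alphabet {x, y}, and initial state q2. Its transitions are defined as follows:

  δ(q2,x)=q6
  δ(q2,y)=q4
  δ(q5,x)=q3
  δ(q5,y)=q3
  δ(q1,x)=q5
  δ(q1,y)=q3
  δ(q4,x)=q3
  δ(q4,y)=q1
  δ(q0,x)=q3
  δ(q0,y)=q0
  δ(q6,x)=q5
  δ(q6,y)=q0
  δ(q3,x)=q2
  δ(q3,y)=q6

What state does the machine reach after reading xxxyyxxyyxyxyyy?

Trace: q2 -x-> q6 -x-> q5 -x-> q3 -y-> q6 -y-> q0 -x-> q3 -x-> q2 -y-> q4 -y-> q1 -x-> q5 -y-> q3 -x-> q2 -y-> q4 -y-> q1 -y-> q3

q3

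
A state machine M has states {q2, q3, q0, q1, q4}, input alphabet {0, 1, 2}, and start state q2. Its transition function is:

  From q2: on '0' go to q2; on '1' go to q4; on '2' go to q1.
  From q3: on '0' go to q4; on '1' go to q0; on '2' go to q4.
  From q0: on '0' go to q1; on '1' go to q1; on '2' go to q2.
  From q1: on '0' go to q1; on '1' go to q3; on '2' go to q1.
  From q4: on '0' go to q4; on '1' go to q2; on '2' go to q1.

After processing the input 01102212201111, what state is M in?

q2 → q2 → q4 → q2 → q2 → q1 → q1 → q3 → q4 → q1 → q1 → q3 → q0 → q1 → q3

q3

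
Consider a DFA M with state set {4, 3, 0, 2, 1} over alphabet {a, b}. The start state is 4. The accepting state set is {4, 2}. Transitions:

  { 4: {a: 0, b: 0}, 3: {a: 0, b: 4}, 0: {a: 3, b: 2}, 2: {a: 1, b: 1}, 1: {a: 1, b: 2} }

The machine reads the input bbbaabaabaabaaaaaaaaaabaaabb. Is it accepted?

No

Trace: 4 -b-> 0 -b-> 2 -b-> 1 -a-> 1 -a-> 1 -b-> 2 -a-> 1 -a-> 1 -b-> 2 -a-> 1 -a-> 1 -b-> 2 -a-> 1 -a-> 1 -a-> 1 -a-> 1 -a-> 1 -a-> 1 -a-> 1 -a-> 1 -a-> 1 -a-> 1 -b-> 2 -a-> 1 -a-> 1 -a-> 1 -b-> 2 -b-> 1
End state 1 is not accepting.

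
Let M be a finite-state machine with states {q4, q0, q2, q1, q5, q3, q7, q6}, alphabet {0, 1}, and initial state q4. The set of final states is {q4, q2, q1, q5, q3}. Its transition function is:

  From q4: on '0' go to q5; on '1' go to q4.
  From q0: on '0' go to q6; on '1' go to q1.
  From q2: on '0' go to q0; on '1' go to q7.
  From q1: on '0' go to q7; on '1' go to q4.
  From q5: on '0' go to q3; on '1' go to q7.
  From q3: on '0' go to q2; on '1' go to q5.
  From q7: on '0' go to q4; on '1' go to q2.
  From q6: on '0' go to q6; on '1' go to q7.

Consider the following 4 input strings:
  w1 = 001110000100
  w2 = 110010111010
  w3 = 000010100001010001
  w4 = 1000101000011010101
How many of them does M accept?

1

w1: q4 → q5 → q3 → q5 → q7 → q2 → q0 → q6 → q6 → q6 → q7 → q4 → q5  → end q5, accepted
w2: q4 → q4 → q4 → q5 → q3 → q5 → q3 → q5 → q7 → q2 → q0 → q1 → q7  → end q7, rejected
w3: q4 → q5 → q3 → q2 → q0 → q1 → q7 → q2 → q0 → q6 → q6 → q6 → q7 → q4 → q4 → q5 → q3 → q2 → q7  → end q7, rejected
w4: q4 → q4 → q5 → q3 → q2 → q7 → q4 → q4 → q5 → q3 → q2 → q0 → q1 → q4 → q5 → q7 → q4 → q4 → q5 → q7  → end q7, rejected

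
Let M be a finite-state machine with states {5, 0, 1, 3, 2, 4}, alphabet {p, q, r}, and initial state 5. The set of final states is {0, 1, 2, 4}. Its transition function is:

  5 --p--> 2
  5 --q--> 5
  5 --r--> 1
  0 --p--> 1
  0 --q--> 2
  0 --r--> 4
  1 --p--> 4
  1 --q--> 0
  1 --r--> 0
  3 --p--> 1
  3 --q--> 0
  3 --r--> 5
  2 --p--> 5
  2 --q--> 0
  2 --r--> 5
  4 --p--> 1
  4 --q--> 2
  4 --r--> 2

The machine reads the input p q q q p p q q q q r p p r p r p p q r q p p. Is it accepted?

5 → 2 → 0 → 2 → 0 → 1 → 4 → 2 → 0 → 2 → 0 → 4 → 1 → 4 → 2 → 5 → 1 → 4 → 1 → 0 → 4 → 2 → 5 → 2
End state 2 is accepting.

Yes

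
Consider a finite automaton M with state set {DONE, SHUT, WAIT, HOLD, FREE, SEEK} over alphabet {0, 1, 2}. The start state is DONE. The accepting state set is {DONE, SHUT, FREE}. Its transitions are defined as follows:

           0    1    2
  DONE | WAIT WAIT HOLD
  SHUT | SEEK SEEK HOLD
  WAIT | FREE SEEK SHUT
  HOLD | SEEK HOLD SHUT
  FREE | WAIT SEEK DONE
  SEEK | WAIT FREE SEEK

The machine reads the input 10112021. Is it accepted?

Trace: DONE -1-> WAIT -0-> FREE -1-> SEEK -1-> FREE -2-> DONE -0-> WAIT -2-> SHUT -1-> SEEK
End state SEEK is not accepting.

No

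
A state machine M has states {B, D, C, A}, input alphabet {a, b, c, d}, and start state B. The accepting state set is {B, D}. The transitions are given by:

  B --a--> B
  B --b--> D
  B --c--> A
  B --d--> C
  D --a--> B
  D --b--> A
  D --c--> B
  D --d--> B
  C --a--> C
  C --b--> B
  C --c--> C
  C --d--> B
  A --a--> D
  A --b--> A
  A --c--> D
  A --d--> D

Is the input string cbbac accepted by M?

Yes

Trace: B -c-> A -b-> A -b-> A -a-> D -c-> B
End state B is accepting.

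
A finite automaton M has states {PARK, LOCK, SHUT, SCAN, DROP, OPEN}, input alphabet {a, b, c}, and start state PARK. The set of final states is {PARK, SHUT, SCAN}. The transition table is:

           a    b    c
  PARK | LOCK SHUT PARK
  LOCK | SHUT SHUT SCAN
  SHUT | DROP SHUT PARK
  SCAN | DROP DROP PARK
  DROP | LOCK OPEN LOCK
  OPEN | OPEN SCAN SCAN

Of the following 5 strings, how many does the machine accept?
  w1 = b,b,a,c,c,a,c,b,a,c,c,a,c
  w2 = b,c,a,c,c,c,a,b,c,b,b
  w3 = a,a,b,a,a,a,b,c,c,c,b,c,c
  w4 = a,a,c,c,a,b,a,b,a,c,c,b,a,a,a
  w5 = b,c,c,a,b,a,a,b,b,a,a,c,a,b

3

w1:
  start at PARK
  read 'b': PARK → SHUT
  read 'b': SHUT → SHUT
  read 'a': SHUT → DROP
  read 'c': DROP → LOCK
  read 'c': LOCK → SCAN
  read 'a': SCAN → DROP
  read 'c': DROP → LOCK
  read 'b': LOCK → SHUT
  read 'a': SHUT → DROP
  read 'c': DROP → LOCK
  read 'c': LOCK → SCAN
  read 'a': SCAN → DROP
  read 'c': DROP → LOCK
  end LOCK, rejected
w2:
  start at PARK
  read 'b': PARK → SHUT
  read 'c': SHUT → PARK
  read 'a': PARK → LOCK
  read 'c': LOCK → SCAN
  read 'c': SCAN → PARK
  read 'c': PARK → PARK
  read 'a': PARK → LOCK
  read 'b': LOCK → SHUT
  read 'c': SHUT → PARK
  read 'b': PARK → SHUT
  read 'b': SHUT → SHUT
  end SHUT, accepted
w3:
  start at PARK
  read 'a': PARK → LOCK
  read 'a': LOCK → SHUT
  read 'b': SHUT → SHUT
  read 'a': SHUT → DROP
  read 'a': DROP → LOCK
  read 'a': LOCK → SHUT
  read 'b': SHUT → SHUT
  read 'c': SHUT → PARK
  read 'c': PARK → PARK
  read 'c': PARK → PARK
  read 'b': PARK → SHUT
  read 'c': SHUT → PARK
  read 'c': PARK → PARK
  end PARK, accepted
w4:
  start at PARK
  read 'a': PARK → LOCK
  read 'a': LOCK → SHUT
  read 'c': SHUT → PARK
  read 'c': PARK → PARK
  read 'a': PARK → LOCK
  read 'b': LOCK → SHUT
  read 'a': SHUT → DROP
  read 'b': DROP → OPEN
  read 'a': OPEN → OPEN
  read 'c': OPEN → SCAN
  read 'c': SCAN → PARK
  read 'b': PARK → SHUT
  read 'a': SHUT → DROP
  read 'a': DROP → LOCK
  read 'a': LOCK → SHUT
  end SHUT, accepted
w5:
  start at PARK
  read 'b': PARK → SHUT
  read 'c': SHUT → PARK
  read 'c': PARK → PARK
  read 'a': PARK → LOCK
  read 'b': LOCK → SHUT
  read 'a': SHUT → DROP
  read 'a': DROP → LOCK
  read 'b': LOCK → SHUT
  read 'b': SHUT → SHUT
  read 'a': SHUT → DROP
  read 'a': DROP → LOCK
  read 'c': LOCK → SCAN
  read 'a': SCAN → DROP
  read 'b': DROP → OPEN
  end OPEN, rejected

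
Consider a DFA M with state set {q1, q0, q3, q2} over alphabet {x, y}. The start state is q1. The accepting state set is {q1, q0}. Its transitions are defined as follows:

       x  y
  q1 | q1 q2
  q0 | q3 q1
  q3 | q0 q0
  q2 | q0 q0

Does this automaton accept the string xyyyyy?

q1 → q1 → q2 → q0 → q1 → q2 → q0
End state q0 is accepting.

Yes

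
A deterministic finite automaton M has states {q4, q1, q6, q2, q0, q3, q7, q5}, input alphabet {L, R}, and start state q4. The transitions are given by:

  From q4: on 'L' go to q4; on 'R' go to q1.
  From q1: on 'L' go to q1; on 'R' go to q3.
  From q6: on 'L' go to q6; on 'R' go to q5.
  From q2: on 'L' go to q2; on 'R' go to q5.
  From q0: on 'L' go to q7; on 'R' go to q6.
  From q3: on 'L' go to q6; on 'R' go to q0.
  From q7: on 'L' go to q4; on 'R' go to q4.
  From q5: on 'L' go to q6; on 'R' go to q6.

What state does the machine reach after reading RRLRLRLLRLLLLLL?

q6

start at q4
read 'R': q4 → q1
read 'R': q1 → q3
read 'L': q3 → q6
read 'R': q6 → q5
read 'L': q5 → q6
read 'R': q6 → q5
read 'L': q5 → q6
read 'L': q6 → q6
read 'R': q6 → q5
read 'L': q5 → q6
read 'L': q6 → q6
read 'L': q6 → q6
read 'L': q6 → q6
read 'L': q6 → q6
read 'L': q6 → q6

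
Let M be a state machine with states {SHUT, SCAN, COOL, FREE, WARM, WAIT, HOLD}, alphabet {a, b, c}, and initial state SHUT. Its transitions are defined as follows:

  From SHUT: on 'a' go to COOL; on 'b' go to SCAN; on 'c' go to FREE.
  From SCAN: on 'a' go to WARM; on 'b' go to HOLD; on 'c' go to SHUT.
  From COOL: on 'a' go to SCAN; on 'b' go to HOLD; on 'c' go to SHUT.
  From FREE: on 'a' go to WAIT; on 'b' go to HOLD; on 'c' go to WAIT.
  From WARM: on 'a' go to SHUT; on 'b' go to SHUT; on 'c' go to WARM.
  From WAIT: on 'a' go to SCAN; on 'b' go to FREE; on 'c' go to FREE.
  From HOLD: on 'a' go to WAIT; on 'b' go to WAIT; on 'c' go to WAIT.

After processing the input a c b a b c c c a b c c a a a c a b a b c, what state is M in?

FREE

SHUT → COOL → SHUT → SCAN → WARM → SHUT → FREE → WAIT → FREE → WAIT → FREE → WAIT → FREE → WAIT → SCAN → WARM → WARM → SHUT → SCAN → WARM → SHUT → FREE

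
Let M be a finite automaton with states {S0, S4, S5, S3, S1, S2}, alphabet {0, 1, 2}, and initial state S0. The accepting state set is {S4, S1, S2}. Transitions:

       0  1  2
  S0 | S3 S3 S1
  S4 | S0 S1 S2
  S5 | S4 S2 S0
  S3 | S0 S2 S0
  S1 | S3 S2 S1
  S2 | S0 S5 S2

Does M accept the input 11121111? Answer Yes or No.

Yes

S0 → S3 → S2 → S5 → S0 → S3 → S2 → S5 → S2
End state S2 is accepting.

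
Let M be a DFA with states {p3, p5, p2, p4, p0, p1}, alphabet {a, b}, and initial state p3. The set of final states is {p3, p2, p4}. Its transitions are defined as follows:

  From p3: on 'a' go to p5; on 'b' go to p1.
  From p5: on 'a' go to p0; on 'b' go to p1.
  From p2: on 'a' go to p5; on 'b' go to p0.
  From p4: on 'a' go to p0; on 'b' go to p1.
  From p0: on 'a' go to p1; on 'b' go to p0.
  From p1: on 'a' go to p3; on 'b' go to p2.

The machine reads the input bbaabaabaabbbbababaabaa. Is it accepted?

p3 → p1 → p2 → p5 → p0 → p0 → p1 → p3 → p1 → p3 → p5 → p1 → p2 → p0 → p0 → p1 → p2 → p5 → p1 → p3 → p5 → p1 → p3 → p5
End state p5 is not accepting.

No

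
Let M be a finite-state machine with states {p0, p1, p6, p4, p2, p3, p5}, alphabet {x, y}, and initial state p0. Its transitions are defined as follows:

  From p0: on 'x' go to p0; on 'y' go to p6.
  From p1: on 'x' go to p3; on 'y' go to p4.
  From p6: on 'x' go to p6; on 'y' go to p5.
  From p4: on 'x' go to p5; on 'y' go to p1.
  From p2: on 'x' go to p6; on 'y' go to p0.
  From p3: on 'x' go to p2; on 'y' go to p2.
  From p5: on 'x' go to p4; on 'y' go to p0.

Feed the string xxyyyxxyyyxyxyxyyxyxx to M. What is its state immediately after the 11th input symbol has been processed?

p0 → p0 → p0 → p6 → p5 → p0 → p0 → p0 → p6 → p5 → p0 → p0
After 11 symbols: p0.

p0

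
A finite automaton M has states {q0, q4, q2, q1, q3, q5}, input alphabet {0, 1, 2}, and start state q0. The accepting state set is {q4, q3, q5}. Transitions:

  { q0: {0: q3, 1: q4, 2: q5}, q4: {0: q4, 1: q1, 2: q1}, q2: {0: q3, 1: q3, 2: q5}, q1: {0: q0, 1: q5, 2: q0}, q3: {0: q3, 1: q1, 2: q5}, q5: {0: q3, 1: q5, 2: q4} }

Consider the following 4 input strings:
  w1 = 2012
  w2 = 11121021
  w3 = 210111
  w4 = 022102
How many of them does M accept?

3

w1: Trace: q0 -2-> q5 -0-> q3 -1-> q1 -2-> q0  → end q0, rejected
w2: Trace: q0 -1-> q4 -1-> q1 -1-> q5 -2-> q4 -1-> q1 -0-> q0 -2-> q5 -1-> q5  → end q5, accepted
w3: Trace: q0 -2-> q5 -1-> q5 -0-> q3 -1-> q1 -1-> q5 -1-> q5  → end q5, accepted
w4: Trace: q0 -0-> q3 -2-> q5 -2-> q4 -1-> q1 -0-> q0 -2-> q5  → end q5, accepted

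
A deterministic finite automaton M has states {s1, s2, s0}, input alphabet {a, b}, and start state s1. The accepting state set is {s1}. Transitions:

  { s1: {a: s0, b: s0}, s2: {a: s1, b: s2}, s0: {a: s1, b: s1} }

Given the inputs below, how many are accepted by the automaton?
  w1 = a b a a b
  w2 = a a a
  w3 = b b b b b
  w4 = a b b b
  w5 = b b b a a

w1:
  start at s1
  read 'a': s1 → s0
  read 'b': s0 → s1
  read 'a': s1 → s0
  read 'a': s0 → s1
  read 'b': s1 → s0
  end s0, rejected
w2:
  start at s1
  read 'a': s1 → s0
  read 'a': s0 → s1
  read 'a': s1 → s0
  end s0, rejected
w3:
  start at s1
  read 'b': s1 → s0
  read 'b': s0 → s1
  read 'b': s1 → s0
  read 'b': s0 → s1
  read 'b': s1 → s0
  end s0, rejected
w4:
  start at s1
  read 'a': s1 → s0
  read 'b': s0 → s1
  read 'b': s1 → s0
  read 'b': s0 → s1
  end s1, accepted
w5:
  start at s1
  read 'b': s1 → s0
  read 'b': s0 → s1
  read 'b': s1 → s0
  read 'a': s0 → s1
  read 'a': s1 → s0
  end s0, rejected

1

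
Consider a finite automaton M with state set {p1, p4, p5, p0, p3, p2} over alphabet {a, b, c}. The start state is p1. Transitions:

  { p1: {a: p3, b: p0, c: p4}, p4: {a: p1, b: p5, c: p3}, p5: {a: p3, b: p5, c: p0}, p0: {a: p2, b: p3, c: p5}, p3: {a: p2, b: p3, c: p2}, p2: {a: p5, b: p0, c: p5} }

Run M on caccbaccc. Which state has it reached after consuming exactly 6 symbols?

Trace: p1 -c-> p4 -a-> p1 -c-> p4 -c-> p3 -b-> p3 -a-> p2
After 6 symbols: p2.

p2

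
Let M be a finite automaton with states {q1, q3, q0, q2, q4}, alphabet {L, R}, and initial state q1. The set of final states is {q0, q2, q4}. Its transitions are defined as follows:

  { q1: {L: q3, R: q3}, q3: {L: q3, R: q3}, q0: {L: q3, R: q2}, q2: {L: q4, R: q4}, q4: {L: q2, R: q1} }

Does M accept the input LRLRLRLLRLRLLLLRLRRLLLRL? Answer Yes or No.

Trace: q1 -L-> q3 -R-> q3 -L-> q3 -R-> q3 -L-> q3 -R-> q3 -L-> q3 -L-> q3 -R-> q3 -L-> q3 -R-> q3 -L-> q3 -L-> q3 -L-> q3 -L-> q3 -R-> q3 -L-> q3 -R-> q3 -R-> q3 -L-> q3 -L-> q3 -L-> q3 -R-> q3 -L-> q3
End state q3 is not accepting.

No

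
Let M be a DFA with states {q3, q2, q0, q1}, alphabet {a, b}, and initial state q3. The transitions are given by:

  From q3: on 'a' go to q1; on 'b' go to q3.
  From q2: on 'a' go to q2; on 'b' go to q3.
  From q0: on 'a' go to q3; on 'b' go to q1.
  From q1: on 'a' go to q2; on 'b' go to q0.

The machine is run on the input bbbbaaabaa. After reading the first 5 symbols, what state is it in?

Trace: q3 -b-> q3 -b-> q3 -b-> q3 -b-> q3 -a-> q1
After 5 symbols: q1.

q1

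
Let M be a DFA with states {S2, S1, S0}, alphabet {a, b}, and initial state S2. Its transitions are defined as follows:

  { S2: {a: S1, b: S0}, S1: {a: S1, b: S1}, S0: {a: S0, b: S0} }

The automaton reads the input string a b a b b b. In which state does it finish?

S1

Trace: S2 -a-> S1 -b-> S1 -a-> S1 -b-> S1 -b-> S1 -b-> S1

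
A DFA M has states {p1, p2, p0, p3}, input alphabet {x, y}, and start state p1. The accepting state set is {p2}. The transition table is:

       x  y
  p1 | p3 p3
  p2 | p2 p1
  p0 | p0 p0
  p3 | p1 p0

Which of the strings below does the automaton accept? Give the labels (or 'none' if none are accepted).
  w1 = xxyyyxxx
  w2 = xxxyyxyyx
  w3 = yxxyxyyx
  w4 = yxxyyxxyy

w1: Trace: p1 -x-> p3 -x-> p1 -y-> p3 -y-> p0 -y-> p0 -x-> p0 -x-> p0 -x-> p0  → end p0, rejected
w2: Trace: p1 -x-> p3 -x-> p1 -x-> p3 -y-> p0 -y-> p0 -x-> p0 -y-> p0 -y-> p0 -x-> p0  → end p0, rejected
w3: Trace: p1 -y-> p3 -x-> p1 -x-> p3 -y-> p0 -x-> p0 -y-> p0 -y-> p0 -x-> p0  → end p0, rejected
w4: Trace: p1 -y-> p3 -x-> p1 -x-> p3 -y-> p0 -y-> p0 -x-> p0 -x-> p0 -y-> p0 -y-> p0  → end p0, rejected

none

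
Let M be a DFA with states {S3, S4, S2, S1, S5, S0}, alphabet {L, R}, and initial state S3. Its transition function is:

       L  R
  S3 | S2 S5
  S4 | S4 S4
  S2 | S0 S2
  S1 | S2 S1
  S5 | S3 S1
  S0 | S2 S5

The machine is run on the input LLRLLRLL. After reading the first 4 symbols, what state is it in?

S3

start at S3
read 'L': S3 → S2
read 'L': S2 → S0
read 'R': S0 → S5
read 'L': S5 → S3
After 4 symbols: S3.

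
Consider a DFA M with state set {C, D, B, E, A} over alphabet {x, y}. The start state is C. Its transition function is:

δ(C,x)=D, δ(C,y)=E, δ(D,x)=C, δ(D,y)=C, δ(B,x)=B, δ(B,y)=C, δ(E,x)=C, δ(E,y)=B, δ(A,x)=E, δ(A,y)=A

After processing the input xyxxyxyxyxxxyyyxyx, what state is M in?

D

start at C
read 'x': C → D
read 'y': D → C
read 'x': C → D
read 'x': D → C
read 'y': C → E
read 'x': E → C
read 'y': C → E
read 'x': E → C
read 'y': C → E
read 'x': E → C
read 'x': C → D
read 'x': D → C
read 'y': C → E
read 'y': E → B
read 'y': B → C
read 'x': C → D
read 'y': D → C
read 'x': C → D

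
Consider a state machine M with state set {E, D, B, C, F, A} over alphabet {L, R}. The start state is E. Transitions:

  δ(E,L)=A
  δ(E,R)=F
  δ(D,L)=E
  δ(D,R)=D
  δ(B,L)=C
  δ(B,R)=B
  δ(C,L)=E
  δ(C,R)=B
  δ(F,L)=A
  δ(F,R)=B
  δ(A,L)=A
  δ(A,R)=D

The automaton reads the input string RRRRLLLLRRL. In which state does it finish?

E

Trace: E -R-> F -R-> B -R-> B -R-> B -L-> C -L-> E -L-> A -L-> A -R-> D -R-> D -L-> E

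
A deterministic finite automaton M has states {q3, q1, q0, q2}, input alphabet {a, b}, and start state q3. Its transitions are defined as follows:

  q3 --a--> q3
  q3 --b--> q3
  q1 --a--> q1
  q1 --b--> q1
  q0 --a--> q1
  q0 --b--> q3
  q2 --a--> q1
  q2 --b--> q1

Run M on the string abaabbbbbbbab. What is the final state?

q3 → q3 → q3 → q3 → q3 → q3 → q3 → q3 → q3 → q3 → q3 → q3 → q3 → q3

q3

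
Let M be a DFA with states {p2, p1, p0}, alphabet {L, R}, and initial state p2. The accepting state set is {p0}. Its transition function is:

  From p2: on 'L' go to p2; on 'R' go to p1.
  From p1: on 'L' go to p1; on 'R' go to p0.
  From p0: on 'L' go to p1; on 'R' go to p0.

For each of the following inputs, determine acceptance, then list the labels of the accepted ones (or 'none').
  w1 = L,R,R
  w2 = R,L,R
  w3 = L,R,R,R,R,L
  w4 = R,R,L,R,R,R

w1: p2 → p2 → p1 → p0  → end p0, accepted
w2: p2 → p1 → p1 → p0  → end p0, accepted
w3: p2 → p2 → p1 → p0 → p0 → p0 → p1  → end p1, rejected
w4: p2 → p1 → p0 → p1 → p0 → p0 → p0  → end p0, accepted

w1, w2, w4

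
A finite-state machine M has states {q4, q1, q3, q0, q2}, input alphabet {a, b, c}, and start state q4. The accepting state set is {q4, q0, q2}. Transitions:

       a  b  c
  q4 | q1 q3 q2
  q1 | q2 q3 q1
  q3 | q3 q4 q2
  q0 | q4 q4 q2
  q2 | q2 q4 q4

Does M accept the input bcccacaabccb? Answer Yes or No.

Trace: q4 -b-> q3 -c-> q2 -c-> q4 -c-> q2 -a-> q2 -c-> q4 -a-> q1 -a-> q2 -b-> q4 -c-> q2 -c-> q4 -b-> q3
End state q3 is not accepting.

No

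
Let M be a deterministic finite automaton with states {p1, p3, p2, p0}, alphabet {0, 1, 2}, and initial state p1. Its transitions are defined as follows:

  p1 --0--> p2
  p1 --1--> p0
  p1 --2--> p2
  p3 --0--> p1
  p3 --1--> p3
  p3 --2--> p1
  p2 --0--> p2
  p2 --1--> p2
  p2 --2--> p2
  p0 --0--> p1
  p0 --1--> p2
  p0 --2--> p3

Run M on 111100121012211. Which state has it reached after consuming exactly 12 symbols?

p1 → p0 → p2 → p2 → p2 → p2 → p2 → p2 → p2 → p2 → p2 → p2 → p2
After 12 symbols: p2.

p2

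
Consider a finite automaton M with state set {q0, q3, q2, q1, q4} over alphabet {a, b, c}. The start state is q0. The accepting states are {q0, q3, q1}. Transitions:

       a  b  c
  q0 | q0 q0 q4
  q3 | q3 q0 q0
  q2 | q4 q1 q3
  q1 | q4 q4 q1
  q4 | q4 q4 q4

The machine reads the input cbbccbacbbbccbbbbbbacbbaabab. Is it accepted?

q0 → q4 → q4 → q4 → q4 → q4 → q4 → q4 → q4 → q4 → q4 → q4 → q4 → q4 → q4 → q4 → q4 → q4 → q4 → q4 → q4 → q4 → q4 → q4 → q4 → q4 → q4 → q4 → q4
End state q4 is not accepting.

No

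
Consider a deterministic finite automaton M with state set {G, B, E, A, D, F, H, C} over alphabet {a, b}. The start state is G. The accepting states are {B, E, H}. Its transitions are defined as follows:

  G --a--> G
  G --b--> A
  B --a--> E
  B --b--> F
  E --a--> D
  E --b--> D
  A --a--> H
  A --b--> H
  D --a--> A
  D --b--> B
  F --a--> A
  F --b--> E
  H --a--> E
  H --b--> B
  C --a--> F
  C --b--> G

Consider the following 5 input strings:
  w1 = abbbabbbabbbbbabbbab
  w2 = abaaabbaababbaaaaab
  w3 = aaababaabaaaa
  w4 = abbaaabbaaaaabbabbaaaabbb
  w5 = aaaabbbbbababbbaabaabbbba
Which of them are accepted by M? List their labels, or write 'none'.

w1: Trace: G -a-> G -b-> A -b-> H -b-> B -a-> E -b-> D -b-> B -b-> F -a-> A -b-> H -b-> B -b-> F -b-> E -b-> D -a-> A -b-> H -b-> B -b-> F -a-> A -b-> H  → end H, accepted
w2: Trace: G -a-> G -b-> A -a-> H -a-> E -a-> D -b-> B -b-> F -a-> A -a-> H -b-> B -a-> E -b-> D -b-> B -a-> E -a-> D -a-> A -a-> H -a-> E -b-> D  → end D, rejected
w3: Trace: G -a-> G -a-> G -a-> G -b-> A -a-> H -b-> B -a-> E -a-> D -b-> B -a-> E -a-> D -a-> A -a-> H  → end H, accepted
w4: Trace: G -a-> G -b-> A -b-> H -a-> E -a-> D -a-> A -b-> H -b-> B -a-> E -a-> D -a-> A -a-> H -a-> E -b-> D -b-> B -a-> E -b-> D -b-> B -a-> E -a-> D -a-> A -a-> H -b-> B -b-> F -b-> E  → end E, accepted
w5: Trace: G -a-> G -a-> G -a-> G -a-> G -b-> A -b-> H -b-> B -b-> F -b-> E -a-> D -b-> B -a-> E -b-> D -b-> B -b-> F -a-> A -a-> H -b-> B -a-> E -a-> D -b-> B -b-> F -b-> E -b-> D -a-> A  → end A, rejected

w1, w3, w4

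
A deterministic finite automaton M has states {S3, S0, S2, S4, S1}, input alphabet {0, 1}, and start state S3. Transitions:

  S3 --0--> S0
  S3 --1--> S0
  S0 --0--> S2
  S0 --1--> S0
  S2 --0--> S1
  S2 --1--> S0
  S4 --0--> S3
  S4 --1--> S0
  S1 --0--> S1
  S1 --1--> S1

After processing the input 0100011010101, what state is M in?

S1

S3 → S0 → S0 → S2 → S1 → S1 → S1 → S1 → S1 → S1 → S1 → S1 → S1 → S1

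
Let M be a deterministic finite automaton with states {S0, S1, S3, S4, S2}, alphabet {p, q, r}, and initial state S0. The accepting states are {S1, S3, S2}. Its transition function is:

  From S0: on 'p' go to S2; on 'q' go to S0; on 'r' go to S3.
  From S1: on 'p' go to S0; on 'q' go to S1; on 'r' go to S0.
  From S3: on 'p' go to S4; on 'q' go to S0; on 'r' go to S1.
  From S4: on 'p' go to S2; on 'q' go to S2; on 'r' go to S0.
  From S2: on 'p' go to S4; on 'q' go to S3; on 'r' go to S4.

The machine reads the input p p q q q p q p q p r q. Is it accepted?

start at S0
read 'p': S0 → S2
read 'p': S2 → S4
read 'q': S4 → S2
read 'q': S2 → S3
read 'q': S3 → S0
read 'p': S0 → S2
read 'q': S2 → S3
read 'p': S3 → S4
read 'q': S4 → S2
read 'p': S2 → S4
read 'r': S4 → S0
read 'q': S0 → S0
End state S0 is not accepting.

No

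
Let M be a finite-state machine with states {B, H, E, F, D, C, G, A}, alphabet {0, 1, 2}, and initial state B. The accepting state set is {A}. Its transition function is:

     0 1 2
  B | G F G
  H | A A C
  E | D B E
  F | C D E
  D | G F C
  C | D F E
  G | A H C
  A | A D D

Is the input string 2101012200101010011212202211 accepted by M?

No

start at B
read '2': B → G
read '1': G → H
read '0': H → A
read '1': A → D
read '0': D → G
read '1': G → H
read '2': H → C
read '2': C → E
read '0': E → D
read '0': D → G
read '1': G → H
read '0': H → A
read '1': A → D
read '0': D → G
read '1': G → H
read '0': H → A
read '0': A → A
read '1': A → D
read '1': D → F
read '2': F → E
read '1': E → B
read '2': B → G
read '2': G → C
read '0': C → D
read '2': D → C
read '2': C → E
read '1': E → B
read '1': B → F
End state F is not accepting.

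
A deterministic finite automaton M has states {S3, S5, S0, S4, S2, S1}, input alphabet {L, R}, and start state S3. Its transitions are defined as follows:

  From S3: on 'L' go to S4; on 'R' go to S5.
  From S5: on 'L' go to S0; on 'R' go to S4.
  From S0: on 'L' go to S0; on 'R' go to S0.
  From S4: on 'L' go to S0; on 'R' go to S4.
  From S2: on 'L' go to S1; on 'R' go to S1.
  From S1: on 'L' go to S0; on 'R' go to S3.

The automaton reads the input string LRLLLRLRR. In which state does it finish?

start at S3
read 'L': S3 → S4
read 'R': S4 → S4
read 'L': S4 → S0
read 'L': S0 → S0
read 'L': S0 → S0
read 'R': S0 → S0
read 'L': S0 → S0
read 'R': S0 → S0
read 'R': S0 → S0

S0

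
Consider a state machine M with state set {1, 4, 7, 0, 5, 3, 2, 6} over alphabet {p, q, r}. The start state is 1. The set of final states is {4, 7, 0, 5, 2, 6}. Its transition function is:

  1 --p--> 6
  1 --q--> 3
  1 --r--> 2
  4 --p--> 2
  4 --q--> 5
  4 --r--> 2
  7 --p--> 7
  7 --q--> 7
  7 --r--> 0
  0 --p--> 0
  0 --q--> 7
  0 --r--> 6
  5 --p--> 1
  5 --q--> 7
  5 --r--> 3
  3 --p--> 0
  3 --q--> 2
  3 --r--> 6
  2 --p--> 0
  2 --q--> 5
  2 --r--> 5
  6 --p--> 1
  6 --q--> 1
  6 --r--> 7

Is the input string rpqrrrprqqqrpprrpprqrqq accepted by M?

Trace: 1 -r-> 2 -p-> 0 -q-> 7 -r-> 0 -r-> 6 -r-> 7 -p-> 7 -r-> 0 -q-> 7 -q-> 7 -q-> 7 -r-> 0 -p-> 0 -p-> 0 -r-> 6 -r-> 7 -p-> 7 -p-> 7 -r-> 0 -q-> 7 -r-> 0 -q-> 7 -q-> 7
End state 7 is accepting.

Yes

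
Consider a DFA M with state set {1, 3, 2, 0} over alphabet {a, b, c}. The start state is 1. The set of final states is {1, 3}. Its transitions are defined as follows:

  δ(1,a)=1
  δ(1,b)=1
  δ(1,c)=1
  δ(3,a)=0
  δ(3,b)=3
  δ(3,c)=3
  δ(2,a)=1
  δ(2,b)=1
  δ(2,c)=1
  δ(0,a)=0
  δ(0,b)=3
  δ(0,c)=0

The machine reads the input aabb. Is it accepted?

Yes

1 → 1 → 1 → 1 → 1
End state 1 is accepting.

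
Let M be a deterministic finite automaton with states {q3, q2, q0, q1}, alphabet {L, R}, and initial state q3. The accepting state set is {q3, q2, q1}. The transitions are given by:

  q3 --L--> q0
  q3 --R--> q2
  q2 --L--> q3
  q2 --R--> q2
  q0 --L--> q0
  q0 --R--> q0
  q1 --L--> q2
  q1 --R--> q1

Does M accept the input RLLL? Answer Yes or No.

No

q3 → q2 → q3 → q0 → q0
End state q0 is not accepting.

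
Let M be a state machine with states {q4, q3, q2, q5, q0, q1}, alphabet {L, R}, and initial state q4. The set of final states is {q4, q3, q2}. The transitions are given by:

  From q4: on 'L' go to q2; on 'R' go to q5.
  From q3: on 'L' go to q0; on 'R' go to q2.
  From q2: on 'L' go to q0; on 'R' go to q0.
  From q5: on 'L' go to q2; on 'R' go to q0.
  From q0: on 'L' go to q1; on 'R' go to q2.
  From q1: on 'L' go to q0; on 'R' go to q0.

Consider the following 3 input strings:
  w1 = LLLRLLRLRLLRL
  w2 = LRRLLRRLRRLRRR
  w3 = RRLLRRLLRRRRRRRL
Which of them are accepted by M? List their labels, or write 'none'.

w1: q4 → q2 → q0 → q1 → q0 → q1 → q0 → q2 → q0 → q2 → q0 → q1 → q0 → q1  → end q1, rejected
w2: q4 → q2 → q0 → q2 → q0 → q1 → q0 → q2 → q0 → q2 → q0 → q1 → q0 → q2 → q0  → end q0, rejected
w3: q4 → q5 → q0 → q1 → q0 → q2 → q0 → q1 → q0 → q2 → q0 → q2 → q0 → q2 → q0 → q2 → q0  → end q0, rejected

none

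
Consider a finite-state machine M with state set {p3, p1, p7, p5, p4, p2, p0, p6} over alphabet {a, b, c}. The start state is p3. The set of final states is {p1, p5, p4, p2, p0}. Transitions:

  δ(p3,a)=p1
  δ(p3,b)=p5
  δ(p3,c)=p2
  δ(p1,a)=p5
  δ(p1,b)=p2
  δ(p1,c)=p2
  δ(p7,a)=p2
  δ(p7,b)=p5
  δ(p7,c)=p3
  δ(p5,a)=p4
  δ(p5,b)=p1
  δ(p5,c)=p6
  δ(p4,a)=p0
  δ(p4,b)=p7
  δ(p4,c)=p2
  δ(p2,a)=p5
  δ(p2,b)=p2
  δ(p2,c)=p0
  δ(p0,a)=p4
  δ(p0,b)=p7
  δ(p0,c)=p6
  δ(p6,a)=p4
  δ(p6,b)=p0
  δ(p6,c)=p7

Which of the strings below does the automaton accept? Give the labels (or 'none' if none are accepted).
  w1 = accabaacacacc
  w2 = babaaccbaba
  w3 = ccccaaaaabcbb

w1:
  start at p3
  read 'a': p3 → p1
  read 'c': p1 → p2
  read 'c': p2 → p0
  read 'a': p0 → p4
  read 'b': p4 → p7
  read 'a': p7 → p2
  read 'a': p2 → p5
  read 'c': p5 → p6
  read 'a': p6 → p4
  read 'c': p4 → p2
  read 'a': p2 → p5
  read 'c': p5 → p6
  read 'c': p6 → p7
  end p7, rejected
w2:
  start at p3
  read 'b': p3 → p5
  read 'a': p5 → p4
  read 'b': p4 → p7
  read 'a': p7 → p2
  read 'a': p2 → p5
  read 'c': p5 → p6
  read 'c': p6 → p7
  read 'b': p7 → p5
  read 'a': p5 → p4
  read 'b': p4 → p7
  read 'a': p7 → p2
  end p2, accepted
w3:
  start at p3
  read 'c': p3 → p2
  read 'c': p2 → p0
  read 'c': p0 → p6
  read 'c': p6 → p7
  read 'a': p7 → p2
  read 'a': p2 → p5
  read 'a': p5 → p4
  read 'a': p4 → p0
  read 'a': p0 → p4
  read 'b': p4 → p7
  read 'c': p7 → p3
  read 'b': p3 → p5
  read 'b': p5 → p1
  end p1, accepted

w2, w3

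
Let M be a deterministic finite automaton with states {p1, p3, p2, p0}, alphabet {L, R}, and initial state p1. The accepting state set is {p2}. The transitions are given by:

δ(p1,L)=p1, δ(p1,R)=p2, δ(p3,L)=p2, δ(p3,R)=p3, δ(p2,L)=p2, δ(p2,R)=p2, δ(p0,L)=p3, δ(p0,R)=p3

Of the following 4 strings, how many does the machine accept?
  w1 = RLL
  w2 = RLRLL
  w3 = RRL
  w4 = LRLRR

4

w1:
  start at p1
  read 'R': p1 → p2
  read 'L': p2 → p2
  read 'L': p2 → p2
  end p2, accepted
w2:
  start at p1
  read 'R': p1 → p2
  read 'L': p2 → p2
  read 'R': p2 → p2
  read 'L': p2 → p2
  read 'L': p2 → p2
  end p2, accepted
w3:
  start at p1
  read 'R': p1 → p2
  read 'R': p2 → p2
  read 'L': p2 → p2
  end p2, accepted
w4:
  start at p1
  read 'L': p1 → p1
  read 'R': p1 → p2
  read 'L': p2 → p2
  read 'R': p2 → p2
  read 'R': p2 → p2
  end p2, accepted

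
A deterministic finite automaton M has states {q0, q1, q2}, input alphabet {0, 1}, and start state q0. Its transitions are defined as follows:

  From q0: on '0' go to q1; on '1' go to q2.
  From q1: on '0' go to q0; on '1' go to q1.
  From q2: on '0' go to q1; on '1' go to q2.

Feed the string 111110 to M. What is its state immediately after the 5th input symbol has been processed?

q2

start at q0
read '1': q0 → q2
read '1': q2 → q2
read '1': q2 → q2
read '1': q2 → q2
read '1': q2 → q2
After 5 symbols: q2.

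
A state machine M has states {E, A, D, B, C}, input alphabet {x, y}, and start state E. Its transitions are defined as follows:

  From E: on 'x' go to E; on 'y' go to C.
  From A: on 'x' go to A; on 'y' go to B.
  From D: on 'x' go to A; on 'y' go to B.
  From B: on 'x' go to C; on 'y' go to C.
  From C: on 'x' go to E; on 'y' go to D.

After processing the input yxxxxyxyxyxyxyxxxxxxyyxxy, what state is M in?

Trace: E -y-> C -x-> E -x-> E -x-> E -x-> E -y-> C -x-> E -y-> C -x-> E -y-> C -x-> E -y-> C -x-> E -y-> C -x-> E -x-> E -x-> E -x-> E -x-> E -x-> E -y-> C -y-> D -x-> A -x-> A -y-> B

B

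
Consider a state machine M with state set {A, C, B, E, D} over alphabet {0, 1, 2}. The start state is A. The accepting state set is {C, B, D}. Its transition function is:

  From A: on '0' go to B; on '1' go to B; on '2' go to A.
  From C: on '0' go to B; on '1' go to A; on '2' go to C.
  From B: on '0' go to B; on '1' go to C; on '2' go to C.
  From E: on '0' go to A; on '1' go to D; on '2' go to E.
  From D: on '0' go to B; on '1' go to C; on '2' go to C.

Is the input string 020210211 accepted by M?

Yes

A → B → C → B → C → A → B → C → A → B
End state B is accepting.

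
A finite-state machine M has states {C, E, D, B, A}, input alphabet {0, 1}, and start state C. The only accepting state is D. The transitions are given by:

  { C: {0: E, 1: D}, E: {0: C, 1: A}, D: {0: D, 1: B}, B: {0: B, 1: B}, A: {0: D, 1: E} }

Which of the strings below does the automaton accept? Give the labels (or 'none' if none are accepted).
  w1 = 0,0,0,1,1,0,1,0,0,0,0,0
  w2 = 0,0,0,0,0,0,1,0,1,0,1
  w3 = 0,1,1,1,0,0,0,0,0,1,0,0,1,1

w1

w1:
  start at C
  read '0': C → E
  read '0': E → C
  read '0': C → E
  read '1': E → A
  read '1': A → E
  read '0': E → C
  read '1': C → D
  read '0': D → D
  read '0': D → D
  read '0': D → D
  read '0': D → D
  read '0': D → D
  end D, accepted
w2:
  start at C
  read '0': C → E
  read '0': E → C
  read '0': C → E
  read '0': E → C
  read '0': C → E
  read '0': E → C
  read '1': C → D
  read '0': D → D
  read '1': D → B
  read '0': B → B
  read '1': B → B
  end B, rejected
w3:
  start at C
  read '0': C → E
  read '1': E → A
  read '1': A → E
  read '1': E → A
  read '0': A → D
  read '0': D → D
  read '0': D → D
  read '0': D → D
  read '0': D → D
  read '1': D → B
  read '0': B → B
  read '0': B → B
  read '1': B → B
  read '1': B → B
  end B, rejected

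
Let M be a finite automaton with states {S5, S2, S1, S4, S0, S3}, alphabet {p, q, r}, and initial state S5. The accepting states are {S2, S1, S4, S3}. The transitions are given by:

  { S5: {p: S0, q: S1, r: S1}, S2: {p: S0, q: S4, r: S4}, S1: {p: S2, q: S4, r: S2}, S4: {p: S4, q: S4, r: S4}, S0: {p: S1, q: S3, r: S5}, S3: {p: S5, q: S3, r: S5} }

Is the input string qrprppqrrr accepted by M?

Trace: S5 -q-> S1 -r-> S2 -p-> S0 -r-> S5 -p-> S0 -p-> S1 -q-> S4 -r-> S4 -r-> S4 -r-> S4
End state S4 is accepting.

Yes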